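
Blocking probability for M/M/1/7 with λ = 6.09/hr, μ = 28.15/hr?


ρ = λ/μ = 6.09/28.15 = 0.2163
P_K = (1−ρ)ρ^K/(1−ρ^(K+1)) = (0.7837·0.00002218)/(1 − 0.000004799)
= 0.00001738/0.999995 = 0.00001738

Final: 0.00001738


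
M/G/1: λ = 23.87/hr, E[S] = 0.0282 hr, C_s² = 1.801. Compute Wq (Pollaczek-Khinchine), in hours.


ρ = λ·E[S] = 23.87·0.0282 = 0.6731
E[S²] = E[S]²(1+C_s²) = 0.0282²·(1+1.801) = 0.002227
Wq = λ·E[S²]/(2(1−ρ)) = 23.87·0.002227/(2·0.3269) = 0.08133 hr

Final: 0.08133 hr


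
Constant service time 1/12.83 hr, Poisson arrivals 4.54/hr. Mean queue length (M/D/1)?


ρ = 4.54/12.83 = 0.3539
M/D/1: Lq = ρ²/(2(1−ρ)) = 0.1252/(2·0.6461) = 0.09689

Final: 0.09689


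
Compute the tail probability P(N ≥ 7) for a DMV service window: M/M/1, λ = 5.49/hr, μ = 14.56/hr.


ρ = 5.49/14.56 = 0.3771
P(N ≥ n) = ρ^n = 0.3771^7 = 0.001084

Final: 0.001084


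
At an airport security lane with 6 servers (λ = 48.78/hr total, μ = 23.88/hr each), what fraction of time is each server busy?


ρ = λ/(cμ) = 48.78/(6·23.88) = 48.78/143.28 = 0.3405

Final: 0.3405


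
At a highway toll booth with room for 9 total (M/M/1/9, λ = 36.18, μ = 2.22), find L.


ρ = 36.18/2.22 = 16.2973
L = ρ[1 − (K+1)ρ^K + Kρ^(K+1)] / [(1−ρ)(1−ρ^(K+1))]
Numerator: 16.2973·(1 − 10·81103630010.092911 + 9·1321769970164.487061) = 180653803760065.187500
Denominator: (-15.2973)·(-1321769970163.487061) = 20219508192230.636719
L = 180653803760065.187500/20219508192230.636719 = 8.9346

Final: 8.9346


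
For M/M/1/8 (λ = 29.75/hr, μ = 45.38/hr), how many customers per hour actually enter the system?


ρ = 0.6556; P_K = (1−ρ)ρ^8/(1−ρ^9) = 0.012020
λ_eff = λ(1 − P_K) = 29.75·(1 − 0.012020) = 29.75·0.987980 = 29.3924 /hr

Final: 29.3924 /hr


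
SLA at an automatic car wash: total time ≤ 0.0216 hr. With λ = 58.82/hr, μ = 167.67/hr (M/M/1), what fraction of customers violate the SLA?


W ~ Exponential(μ−λ) for M/M/1.
μ − λ = 167.67 − 58.82 = 108.8500
P(W > t) = e^{−(μ−λ)t} = e^{−2.3512} = 0.095259

Final: 0.095259


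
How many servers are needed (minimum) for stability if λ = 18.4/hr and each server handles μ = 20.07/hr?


Stability requires cμ > λ ⇔ c > λ/μ.
λ/μ = 18.4/20.07 = 0.9168
Minimum integer c = ⌊0.9168⌋ + 1 = 1
Check: 1·20.07 = 20.07 > 18.4, while 0·20.07 = 0.00 ≤ 18.4

Final: 1 servers


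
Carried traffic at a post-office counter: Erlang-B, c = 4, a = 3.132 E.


B(4,3.132) = 0.220700 (Erlang-B)
Carried load = a(1 − B) = 3.132·(1 − 0.220700) = 3.132·0.779300 = 2.4408 E

Final: 2.4408 Erlangs


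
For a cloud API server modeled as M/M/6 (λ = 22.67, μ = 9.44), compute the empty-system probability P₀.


a = λ/μ = 22.67/9.44 = 2.4015; ρ = a/c = 0.4002
Σ_{k=0}^{5} a^k/k! (terms k=0..5) = 1.00000 + 2.40148 + 2.88356 + 2.30827 + 1.38582 + 0.66560 = 10.64474
Tail: a^6/(6!(1−ρ)) = 191.81261/(720·0.5998) = 0.44419
P₀ = 1/(10.64474 + 0.44419) = 1/11.08894 = 0.090180

Final: 0.090180


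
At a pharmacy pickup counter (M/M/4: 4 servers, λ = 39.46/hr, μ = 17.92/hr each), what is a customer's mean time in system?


a = 2.2020; ρ = 0.5505; P₀ = 0.104326
Lq = P₀·a^c·ρ/(c!(1−ρ)²) = 0.27846
Wq = Lq/λ = 0.27846/39.46 = 0.007057 hr
W = Wq + 1/μ = 0.007057 + 0.05580 = 0.06286 hr

Final: 0.06286 hr


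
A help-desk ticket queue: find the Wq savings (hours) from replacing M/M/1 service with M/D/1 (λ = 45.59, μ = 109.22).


ρ = 45.59/109.22 = 0.4174
Wq(M/M/1) = ρ/(μ−λ) = 0.4174/63.63 = 0.006560 hr
Wq(M/D/1) = ρ/(2(μ−λ)) = 0.003280 hr
Savings = 0.006560 − 0.003280 = 0.003280 hr

Final: 0.003280 hr


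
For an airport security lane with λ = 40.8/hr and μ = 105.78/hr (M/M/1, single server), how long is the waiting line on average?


ρ = 40.8/105.78 = 0.3857
Lq = ρ²/(1−ρ) = 0.1488/0.6143 = 0.2422

Final: 0.2422


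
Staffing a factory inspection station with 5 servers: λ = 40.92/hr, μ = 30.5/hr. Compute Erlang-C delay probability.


a = λ/μ = 1.3416; ρ = a/5 = 0.2683
P₀ = 0.261190 (from M/M/c formula)
C(c,a) = [a^c/(c!(1−ρ))]·P₀ = [4.34689/(120·0.7317)]·0.261190
= 0.04951·0.261190 = 0.012931

Final: 0.012931


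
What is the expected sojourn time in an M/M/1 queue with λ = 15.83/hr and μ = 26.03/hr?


W = 1/(μ−λ) = 1/(26.03 − 15.83) = 1/10.20 = 0.09804 hr

Final: 0.09804 hr


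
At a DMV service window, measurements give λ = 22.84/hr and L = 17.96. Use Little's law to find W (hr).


W = L/λ = 17.96/22.84 = 0.7863 hr

Final: 0.7863 hr


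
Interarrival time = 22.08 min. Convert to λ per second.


λ = 1/(interarrival time) in consistent units.
1 second = 0.0166667 min, so λ = 0.0166667/22.08 = 0.0007548 per second

Final: 0.0007548 /sec


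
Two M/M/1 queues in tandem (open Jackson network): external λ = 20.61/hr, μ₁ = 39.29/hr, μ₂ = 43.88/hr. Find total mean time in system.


Each node sees arrival rate λ = 20.61/hr (tandem ⇒ throughput preserved).
W₁ = 1/(μ₁−λ) = 1/(39.29−20.61) = 0.05353 hr
W₂ = 1/(μ₂−λ) = 1/(43.88−20.61) = 0.04297 hr
W_total = W₁ + W₂ = 0.05353 + 0.04297 = 0.09651 hr

Final: 0.09651 hr


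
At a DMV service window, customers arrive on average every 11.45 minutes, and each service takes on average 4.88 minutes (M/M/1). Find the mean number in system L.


λ = 60/11.45 = 5.2402 /hr
μ = 60/4.88 = 12.2951 /hr
ρ = λ/μ = 5.2402/12.2951 = 0.4262
L = ρ/(1−ρ) = 0.4262/0.5738 = 0.7428

Final: 0.7428


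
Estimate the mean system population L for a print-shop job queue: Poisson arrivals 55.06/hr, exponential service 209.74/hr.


ρ = λ/μ = 55.06/209.74 = 0.2625
L = ρ/(1−ρ) = 0.2625/(1 − 0.2625) = 0.2625/0.7375 = 0.3560

Final: 0.3560


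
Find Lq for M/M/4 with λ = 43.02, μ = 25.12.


a = λ/μ = 1.7126; ρ = a/4 = 0.4281
P₀ = 0.177212
Lq = P₀·a^c·ρ / (c!·(1−ρ)²) = 0.177212·8.60207·0.4281/(24·0.32702)
= 0.08316

Final: 0.08316


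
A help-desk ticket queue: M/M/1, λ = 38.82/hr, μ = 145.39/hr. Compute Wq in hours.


ρ = 38.82/145.39 = 0.2670
Wq = ρ/(μ−λ) = 0.2670/(145.39 − 38.82) = 0.2670/106.57 = 0.002505 hr

Final: 0.002505 hr


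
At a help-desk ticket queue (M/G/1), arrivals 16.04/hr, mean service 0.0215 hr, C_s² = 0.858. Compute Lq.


ρ = λ·E[S] = 16.04·0.0215 = 0.3449
Lq = ρ²(1+C_s²)/(2(1−ρ)) = 0.1189·(1+0.858)/(2·0.6551)
= 0.1189·1.8580/1.3103 = 0.16864

Final: 0.16864


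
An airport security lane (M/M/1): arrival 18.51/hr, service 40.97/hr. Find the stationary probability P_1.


ρ = 18.51/40.97 = 0.4518
P_n = (1−ρ)·ρ^n = (1 − 0.4518)·0.4518^1 = 0.5482·0.451794 = 0.247676

Final: 0.247676


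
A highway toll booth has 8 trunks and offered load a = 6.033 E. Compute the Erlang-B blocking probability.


B(c,a) = (a^c/c!) / Σ_{k=0}^{c} a^k/k!
a^8/8! = 43.525732
Σ terms (k=0..8): 1.00000 + 6.03300 + 18.19854 + 36.59727 + 55.19784 + 66.60171 + 66.96802 + 57.71687 + 43.52573 = 351.838982
B = 43.525732/351.838982 = 0.123709

Final: 0.123709


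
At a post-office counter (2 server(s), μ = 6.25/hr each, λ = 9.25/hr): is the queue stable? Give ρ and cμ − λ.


Total capacity cμ = 2·6.25 = 12.50/hr
ρ = λ/(cμ) = 9.25/12.50 = 0.7400
Stable ⇔ ρ < 1: YES
Spare capacity = cμ − λ = 12.50 − 9.25 = 3.25/hr

Final: ρ = 0.7400; stable; margin = 3.25/hr


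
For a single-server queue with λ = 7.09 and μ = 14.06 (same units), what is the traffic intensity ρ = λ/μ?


ρ = λ/μ = 7.09/14.06 = 0.5043

Final: 0.5043


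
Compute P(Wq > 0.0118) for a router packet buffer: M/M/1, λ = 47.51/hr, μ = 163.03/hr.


ρ = 47.51/163.03 = 0.2914
P(Wq > t) = ρ·e^{−(μ−λ)t} = 0.2914·e^{−1.3631}
= 0.2914·0.255857 = 0.074562

Final: 0.074562


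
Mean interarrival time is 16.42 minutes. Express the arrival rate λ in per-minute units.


λ = 1/(interarrival time) in consistent units.
1 minute = 1 min, so λ = 1/16.42 = 0.06090 per minute

Final: 0.06090 /min


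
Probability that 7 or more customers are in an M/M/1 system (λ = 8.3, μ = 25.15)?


ρ = 8.3/25.15 = 0.3300
P(N ≥ n) = ρ^n = 0.3300^7 = 0.0004264

Final: 0.0004264


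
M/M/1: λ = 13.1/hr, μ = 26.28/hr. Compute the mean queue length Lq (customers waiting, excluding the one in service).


ρ = 13.1/26.28 = 0.4985
Lq = ρ²/(1−ρ) = 0.2485/0.5015 = 0.4955

Final: 0.4955


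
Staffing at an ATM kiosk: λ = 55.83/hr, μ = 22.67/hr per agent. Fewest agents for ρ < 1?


Stability requires cμ > λ ⇔ c > λ/μ.
λ/μ = 55.83/22.67 = 2.4627
Minimum integer c = ⌊2.4627⌋ + 1 = 3
Check: 3·22.67 = 68.01 > 55.83, while 2·22.67 = 45.34 ≤ 55.83

Final: 3 servers


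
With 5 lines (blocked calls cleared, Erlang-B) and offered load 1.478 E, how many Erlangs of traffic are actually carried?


B(5,1.478) = 0.013462 (Erlang-B)
Carried load = a(1 − B) = 1.478·(1 − 0.013462) = 1.478·0.986538 = 1.4581 E

Final: 1.4581 Erlangs


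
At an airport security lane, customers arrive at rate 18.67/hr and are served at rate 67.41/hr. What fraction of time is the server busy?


ρ = λ/μ = 18.67/67.41 = 0.2770

Final: 0.2770


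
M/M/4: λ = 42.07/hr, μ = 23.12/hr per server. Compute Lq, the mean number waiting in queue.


a = λ/μ = 1.8196; ρ = a/4 = 0.4549
P₀ = 0.158294
Lq = P₀·a^c·ρ / (c!·(1−ρ)²) = 0.158294·10.96324·0.4549/(24·0.29712)
= 0.11071

Final: 0.11071


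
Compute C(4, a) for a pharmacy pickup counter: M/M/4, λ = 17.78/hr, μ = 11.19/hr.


a = λ/μ = 1.5889; ρ = a/4 = 0.3972
P₀ = 0.201595 (from M/M/c formula)
C(c,a) = [a^c/(c!(1−ρ))]·P₀ = [6.37392/(24·0.6028)]·0.201595
= 0.44060·0.201595 = 0.088823

Final: 0.088823


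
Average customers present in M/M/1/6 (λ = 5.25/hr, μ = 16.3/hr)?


ρ = 5.25/16.3 = 0.3221
L = ρ[1 − (K+1)ρ^K + Kρ^(K+1)] / [(1−ρ)(1−ρ^(K+1))]
Numerator: 0.3221·(1 − 7·0.001116 + 6·0.0003596) = 0.320264
Denominator: (0.6779)·(0.999640) = 0.677670
L = 0.320264/0.677670 = 0.4726

Final: 0.4726


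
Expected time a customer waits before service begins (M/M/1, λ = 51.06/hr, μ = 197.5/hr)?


ρ = 51.06/197.5 = 0.2585
Wq = ρ/(μ−λ) = 0.2585/(197.5 − 51.06) = 0.2585/146.44 = 0.001765 hr

Final: 0.001765 hr


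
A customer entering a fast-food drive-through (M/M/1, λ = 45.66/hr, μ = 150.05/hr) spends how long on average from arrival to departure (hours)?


W = 1/(μ−λ) = 1/(150.05 − 45.66) = 1/104.39 = 0.009579 hr

Final: 0.009579 hr


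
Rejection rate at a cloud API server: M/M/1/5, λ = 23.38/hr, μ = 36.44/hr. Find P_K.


ρ = λ/μ = 23.38/36.44 = 0.6416
P_K = (1−ρ)ρ^K/(1−ρ^(K+1)) = (0.3584·0.108725)/(1 − 0.069758)
= 0.038967/0.930242 = 0.041889

Final: 0.041889


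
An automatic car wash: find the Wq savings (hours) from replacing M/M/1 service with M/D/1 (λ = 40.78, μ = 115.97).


ρ = 40.78/115.97 = 0.3516
Wq(M/M/1) = ρ/(μ−λ) = 0.3516/75.19 = 0.004677 hr
Wq(M/D/1) = ρ/(2(μ−λ)) = 0.002338 hr
Savings = 0.004677 − 0.002338 = 0.002338 hr

Final: 0.002338 hr


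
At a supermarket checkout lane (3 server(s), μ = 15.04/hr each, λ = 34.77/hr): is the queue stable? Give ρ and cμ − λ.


Total capacity cμ = 3·15.04 = 45.12/hr
ρ = λ/(cμ) = 34.77/45.12 = 0.7706
Stable ⇔ ρ < 1: YES
Spare capacity = cμ − λ = 45.12 − 34.77 = 10.35/hr

Final: ρ = 0.7706; stable; margin = 10.35/hr


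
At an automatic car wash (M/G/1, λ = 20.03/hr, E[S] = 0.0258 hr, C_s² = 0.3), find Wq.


ρ = λ·E[S] = 20.03·0.0258 = 0.5168
E[S²] = E[S]²(1+C_s²) = 0.0258²·(1+0.3) = 0.0008653
Wq = λ·E[S²]/(2(1−ρ)) = 20.03·0.0008653/(2·0.4832) = 0.01793 hr

Final: 0.01793 hr


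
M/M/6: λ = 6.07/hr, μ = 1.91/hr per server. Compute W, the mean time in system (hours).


a = 3.1780; ρ = 0.5297; P₀ = 0.040698
Lq = P₀·a^c·ρ/(c!(1−ρ)²) = 0.13943
Wq = Lq/λ = 0.13943/6.07 = 0.02297 hr
W = Wq + 1/μ = 0.02297 + 0.52356 = 0.54653 hr

Final: 0.54653 hr


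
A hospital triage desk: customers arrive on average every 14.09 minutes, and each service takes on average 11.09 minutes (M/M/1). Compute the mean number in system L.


λ = 60/14.09 = 4.2583 /hr
μ = 60/11.09 = 5.4103 /hr
ρ = λ/μ = 4.2583/5.4103 = 0.7871
L = ρ/(1−ρ) = 0.7871/0.2129 = 3.6967

Final: 3.6967


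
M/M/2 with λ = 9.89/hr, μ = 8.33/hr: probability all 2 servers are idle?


a = λ/μ = 9.89/8.33 = 1.1873; ρ = a/c = 0.5936
Σ_{k=0}^{1} a^k/k! (terms k=0..1) = 1.00000 + 1.18727 = 2.18727
Tail: a^2/(2!(1−ρ)) = 1.40962/(2·0.4064) = 1.73444
P₀ = 1/(2.18727 + 1.73444) = 1/3.92171 = 0.254991

Final: 0.254991


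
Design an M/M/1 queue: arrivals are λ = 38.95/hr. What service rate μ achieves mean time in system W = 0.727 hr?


W = 1/(μ−λ) ⇒ μ − λ = 1/W = 1/0.727 = 1.3755
μ = λ + 1/W = 38.95 + 1.3755 = 40.3255 per hr

Final: 40.3255 /hr


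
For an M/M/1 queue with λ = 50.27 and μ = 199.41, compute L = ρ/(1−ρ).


ρ = λ/μ = 50.27/199.41 = 0.2521
L = ρ/(1−ρ) = 0.2521/(1 − 0.2521) = 0.2521/0.7479 = 0.3371

Final: 0.3371


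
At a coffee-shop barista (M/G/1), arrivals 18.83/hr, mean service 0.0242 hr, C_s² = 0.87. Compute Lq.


ρ = λ·E[S] = 18.83·0.0242 = 0.4557
Lq = ρ²(1+C_s²)/(2(1−ρ)) = 0.2076·(1+0.87)/(2·0.5443)
= 0.2076·1.8700/1.0886 = 0.35669

Final: 0.35669


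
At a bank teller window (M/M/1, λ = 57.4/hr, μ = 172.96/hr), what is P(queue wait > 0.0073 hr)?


ρ = 57.4/172.96 = 0.3319
P(Wq > t) = ρ·e^{−(μ−λ)t} = 0.3319·e^{−0.8436}
= 0.3319·0.430164 = 0.142758

Final: 0.142758


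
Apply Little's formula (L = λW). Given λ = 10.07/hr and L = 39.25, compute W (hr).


W = L/λ = 39.25/10.07 = 3.8977 hr

Final: 3.8977 hr


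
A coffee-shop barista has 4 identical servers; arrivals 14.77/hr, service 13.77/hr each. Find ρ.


ρ = λ/(cμ) = 14.77/(4·13.77) = 14.77/55.08 = 0.2682

Final: 0.2682


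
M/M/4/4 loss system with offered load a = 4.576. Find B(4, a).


B(c,a) = (a^c/c!) / Σ_{k=0}^{c} a^k/k!
a^4/4! = 18.269759
Σ terms (k=0..4): 1.00000 + 4.57600 + 10.46989 + 15.97007 + 18.26976 = 50.285716
B = 18.269759/50.285716 = 0.363319

Final: 0.363319


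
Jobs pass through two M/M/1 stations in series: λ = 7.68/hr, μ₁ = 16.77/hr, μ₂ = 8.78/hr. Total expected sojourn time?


Each node sees arrival rate λ = 7.68/hr (tandem ⇒ throughput preserved).
W₁ = 1/(μ₁−λ) = 1/(16.77−7.68) = 0.11001 hr
W₂ = 1/(μ₂−λ) = 1/(8.78−7.68) = 0.90909 hr
W_total = W₁ + W₂ = 0.11001 + 0.90909 = 1.01910 hr

Final: 1.01910 hr


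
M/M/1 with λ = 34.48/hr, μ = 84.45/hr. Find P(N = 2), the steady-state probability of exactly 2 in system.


ρ = 34.48/84.45 = 0.4083
P_n = (1−ρ)·ρ^n = (1 − 0.4083)·0.4083^2 = 0.5917·0.166700 = 0.098638

Final: 0.098638


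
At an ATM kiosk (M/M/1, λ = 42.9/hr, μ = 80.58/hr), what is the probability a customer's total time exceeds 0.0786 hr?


W ~ Exponential(μ−λ) for M/M/1.
μ − λ = 80.58 − 42.9 = 37.6800
P(W > t) = e^{−(μ−λ)t} = e^{−2.9616} = 0.051734

Final: 0.051734


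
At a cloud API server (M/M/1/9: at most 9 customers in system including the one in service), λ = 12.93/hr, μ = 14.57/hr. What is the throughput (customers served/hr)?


ρ = 0.8874; P_K = (1−ρ)ρ^9/(1−ρ^10) = 0.055129
λ_eff = λ(1 − P_K) = 12.93·(1 − 0.055129) = 12.93·0.944871 = 12.2172 /hr

Final: 12.2172 /hr


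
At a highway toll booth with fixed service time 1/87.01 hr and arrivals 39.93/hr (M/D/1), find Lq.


ρ = 39.93/87.01 = 0.4589
M/D/1: Lq = ρ²/(2(1−ρ)) = 0.2106/(2·0.5411) = 0.19461

Final: 0.19461


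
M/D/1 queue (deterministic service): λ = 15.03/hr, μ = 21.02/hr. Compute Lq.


ρ = 15.03/21.02 = 0.7150
M/D/1: Lq = ρ²/(2(1−ρ)) = 0.5113/(2·0.2850) = 0.89707

Final: 0.89707


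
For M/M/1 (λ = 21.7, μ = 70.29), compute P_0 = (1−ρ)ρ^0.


ρ = 21.7/70.29 = 0.3087
P_n = (1−ρ)·ρ^n = (1 − 0.3087)·0.3087^0 = 0.6913·1.000000 = 0.691279

Final: 0.691279


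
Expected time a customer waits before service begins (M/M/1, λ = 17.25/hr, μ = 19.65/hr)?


ρ = 17.25/19.65 = 0.8779
Wq = ρ/(μ−λ) = 0.8779/(19.65 − 17.25) = 0.8779/2.40 = 0.3658 hr

Final: 0.3658 hr


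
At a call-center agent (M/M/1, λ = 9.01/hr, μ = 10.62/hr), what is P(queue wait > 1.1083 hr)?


ρ = 9.01/10.62 = 0.8484
P(Wq > t) = ρ·e^{−(μ−λ)t} = 0.8484·e^{−1.7844}
= 0.8484·0.167904 = 0.142450

Final: 0.142450


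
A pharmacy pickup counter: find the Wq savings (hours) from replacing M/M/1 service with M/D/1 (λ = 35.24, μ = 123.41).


ρ = 35.24/123.41 = 0.2856
Wq(M/M/1) = ρ/(μ−λ) = 0.2856/88.17 = 0.003239 hr
Wq(M/D/1) = ρ/(2(μ−λ)) = 0.001619 hr
Savings = 0.003239 − 0.001619 = 0.001619 hr

Final: 0.001619 hr


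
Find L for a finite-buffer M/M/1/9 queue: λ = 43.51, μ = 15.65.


ρ = 43.51/15.65 = 2.7802
L = ρ[1 − (K+1)ρ^K + Kρ^(K+1)] / [(1−ρ)(1−ρ^(K+1))]
Numerator: 2.7802·(1 − 10·9923.678199 + 9·27589.727695) = 414448.089062
Denominator: (-1.7802)·(-27588.727695) = 49113.223871
L = 414448.089062/49113.223871 = 8.4386

Final: 8.4386


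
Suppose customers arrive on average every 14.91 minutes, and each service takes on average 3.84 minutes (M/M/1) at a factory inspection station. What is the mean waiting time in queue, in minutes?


λ = 60/14.91 = 4.0241 /hr
μ = 60/3.84 = 15.6250 /hr
ρ = λ/μ = 4.0241/15.6250 = 0.2575
Wq = ρ/(μ−λ) = 0.2575/(15.6250−4.0241) = 0.02220 hr
In minutes: 0.02220·60 = 1.332 min

Final: 1.332 min


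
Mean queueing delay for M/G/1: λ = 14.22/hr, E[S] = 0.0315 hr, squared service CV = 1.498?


ρ = λ·E[S] = 14.22·0.0315 = 0.4479
E[S²] = E[S]²(1+C_s²) = 0.0315²·(1+1.498) = 0.002479
Wq = λ·E[S²]/(2(1−ρ)) = 14.22·0.002479/(2·0.5521) = 0.03192 hr

Final: 0.03192 hr


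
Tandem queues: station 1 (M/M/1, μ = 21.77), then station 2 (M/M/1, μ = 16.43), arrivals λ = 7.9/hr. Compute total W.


Each node sees arrival rate λ = 7.9/hr (tandem ⇒ throughput preserved).
W₁ = 1/(μ₁−λ) = 1/(21.77−7.9) = 0.07210 hr
W₂ = 1/(μ₂−λ) = 1/(16.43−7.9) = 0.11723 hr
W_total = W₁ + W₂ = 0.07210 + 0.11723 = 0.18933 hr

Final: 0.18933 hr


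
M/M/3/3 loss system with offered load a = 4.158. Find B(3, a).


B(c,a) = (a^c/c!) / Σ_{k=0}^{c} a^k/k!
a^3/3! = 11.981252
Σ terms (k=0..3): 1.00000 + 4.15800 + 8.64448 + 11.98125 = 25.783734
B = 11.981252/25.783734 = 0.464683

Final: 0.464683


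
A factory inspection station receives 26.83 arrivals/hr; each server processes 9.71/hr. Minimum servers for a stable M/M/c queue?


Stability requires cμ > λ ⇔ c > λ/μ.
λ/μ = 26.83/9.71 = 2.7631
Minimum integer c = ⌊2.7631⌋ + 1 = 3
Check: 3·9.71 = 29.13 > 26.83, while 2·9.71 = 19.42 ≤ 26.83

Final: 3 servers


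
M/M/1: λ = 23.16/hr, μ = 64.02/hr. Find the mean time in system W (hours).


W = 1/(μ−λ) = 1/(64.02 − 23.16) = 1/40.86 = 0.02447 hr

Final: 0.02447 hr


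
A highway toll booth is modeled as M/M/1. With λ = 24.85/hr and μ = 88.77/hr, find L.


ρ = λ/μ = 24.85/88.77 = 0.2799
L = ρ/(1−ρ) = 0.2799/(1 − 0.2799) = 0.2799/0.7201 = 0.3888

Final: 0.3888


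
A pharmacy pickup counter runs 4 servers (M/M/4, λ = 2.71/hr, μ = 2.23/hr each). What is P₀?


a = λ/μ = 2.71/2.23 = 1.2152; ρ = a/c = 0.3038
Σ_{k=0}^{3} a^k/k! (terms k=0..3) = 1.00000 + 1.21525 + 0.73841 + 0.29912 = 3.25278
Tail: a^4/(4!(1−ρ)) = 2.18101/(24·0.6962) = 0.13053
P₀ = 1/(3.25278 + 0.13053) = 1/3.38331 = 0.295569

Final: 0.295569


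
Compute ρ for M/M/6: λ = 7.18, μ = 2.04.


ρ = λ/(cμ) = 7.18/(6·2.04) = 7.18/12.24 = 0.5866

Final: 0.5866


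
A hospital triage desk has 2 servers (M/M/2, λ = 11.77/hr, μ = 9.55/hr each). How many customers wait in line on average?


a = λ/μ = 1.2325; ρ = a/2 = 0.6162
P₀ = 0.237447
Lq = P₀·a^c·ρ / (c!·(1−ρ)²) = 0.237447·1.51896·0.6162/(2·0.14728)
= 0.75455

Final: 0.75455


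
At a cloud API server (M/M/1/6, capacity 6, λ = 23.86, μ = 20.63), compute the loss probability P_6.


ρ = λ/μ = 23.86/20.63 = 1.1566
P_K = (1−ρ)ρ^K/(1−ρ^(K+1)) = (-0.1566·2.393466)/(1 − 2.768206)
= -0.374740/-1.768206 = 0.211933

Final: 0.211933


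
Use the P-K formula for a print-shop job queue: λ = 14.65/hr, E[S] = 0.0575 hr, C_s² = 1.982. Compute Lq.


ρ = λ·E[S] = 14.65·0.0575 = 0.8424
Lq = ρ²(1+C_s²)/(2(1−ρ)) = 0.7096·(1+1.982)/(2·0.1576)
= 0.7096·2.9820/0.3152 = 6.71218

Final: 6.71218


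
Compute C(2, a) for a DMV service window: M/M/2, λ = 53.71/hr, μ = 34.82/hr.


a = λ/μ = 1.5425; ρ = a/2 = 0.7713
P₀ = 0.129145 (from M/M/c formula)
C(c,a) = [a^c/(c!(1−ρ))]·P₀ = [2.37932/(2·0.2287)]·0.129145
= 5.20075·0.129145 = 0.671649

Final: 0.671649


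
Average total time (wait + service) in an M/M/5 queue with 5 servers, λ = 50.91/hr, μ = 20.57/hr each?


a = 2.4750; ρ = 0.4950; P₀ = 0.082236
Lq = P₀·a^c·ρ/(c!(1−ρ)²) = 0.12352
Wq = Lq/λ = 0.12352/50.91 = 0.002426 hr
W = Wq + 1/μ = 0.002426 + 0.04861 = 0.05104 hr

Final: 0.05104 hr


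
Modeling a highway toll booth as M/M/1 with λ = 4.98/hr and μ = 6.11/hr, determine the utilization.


ρ = λ/μ = 4.98/6.11 = 0.8151

Final: 0.8151


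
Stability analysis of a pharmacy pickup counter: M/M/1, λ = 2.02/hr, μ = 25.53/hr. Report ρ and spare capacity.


Total capacity cμ = 1·25.53 = 25.53/hr
ρ = λ/(cμ) = 2.02/25.53 = 0.07912
Stable ⇔ ρ < 1: YES
Spare capacity = cμ − λ = 25.53 − 2.02 = 23.51/hr

Final: ρ = 0.07912; stable; margin = 23.51/hr


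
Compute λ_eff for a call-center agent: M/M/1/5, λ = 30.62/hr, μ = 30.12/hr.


ρ = 1.0166; P_K = (1−ρ)ρ^5/(1−ρ^6) = 0.173601
λ_eff = λ(1 − P_K) = 30.62·(1 − 0.173601) = 30.62·0.826399 = 25.3043 /hr

Final: 25.3043 /hr


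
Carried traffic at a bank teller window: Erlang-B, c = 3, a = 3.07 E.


B(3,3.07) = 0.354462 (Erlang-B)
Carried load = a(1 − B) = 3.07·(1 − 0.354462) = 3.07·0.645538 = 1.9818 E

Final: 1.9818 Erlangs


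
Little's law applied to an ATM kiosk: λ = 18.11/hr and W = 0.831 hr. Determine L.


L = λW = 18.11·0.831 = 15.0494

Final: 15.0494


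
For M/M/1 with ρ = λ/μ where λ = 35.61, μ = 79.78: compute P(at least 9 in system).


ρ = 35.61/79.78 = 0.4464
P(N ≥ n) = ρ^n = 0.4464^9 = 0.0007032

Final: 0.0007032


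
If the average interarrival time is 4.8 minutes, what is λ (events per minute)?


λ = 1/(interarrival time) in consistent units.
1 minute = 1 min, so λ = 1/4.8 = 0.2083 per minute

Final: 0.2083 /min


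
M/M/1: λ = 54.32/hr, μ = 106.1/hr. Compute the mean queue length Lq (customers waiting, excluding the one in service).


ρ = 54.32/106.1 = 0.5120
Lq = ρ²/(1−ρ) = 0.2621/0.4880 = 0.5371

Final: 0.5371


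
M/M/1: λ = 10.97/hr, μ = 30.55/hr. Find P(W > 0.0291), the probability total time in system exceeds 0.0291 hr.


W ~ Exponential(μ−λ) for M/M/1.
μ − λ = 30.55 − 10.97 = 19.5800
P(W > t) = e^{−(μ−λ)t} = e^{−0.5698} = 0.565651

Final: 0.565651


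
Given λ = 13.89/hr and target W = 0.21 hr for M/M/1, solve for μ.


W = 1/(μ−λ) ⇒ μ − λ = 1/W = 1/0.21 = 4.7619
μ = λ + 1/W = 13.89 + 4.7619 = 18.6519 per hr

Final: 18.6519 /hr


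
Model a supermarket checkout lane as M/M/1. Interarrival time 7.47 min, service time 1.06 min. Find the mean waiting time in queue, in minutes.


λ = 60/7.47 = 8.0321 /hr
μ = 60/1.06 = 56.6038 /hr
ρ = λ/μ = 8.0321/56.6038 = 0.1419
Wq = ρ/(μ−λ) = 0.1419/(56.6038−8.0321) = 0.002921 hr
In minutes: 0.002921·60 = 0.1753 min

Final: 0.1753 min


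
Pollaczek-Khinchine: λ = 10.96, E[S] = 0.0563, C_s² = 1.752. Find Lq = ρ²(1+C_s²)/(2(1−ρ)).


ρ = λ·E[S] = 10.96·0.0563 = 0.6170
Lq = ρ²(1+C_s²)/(2(1−ρ)) = 0.3807·(1+1.752)/(2·0.3830)
= 0.3807·2.7520/0.7659 = 1.36808

Final: 1.36808


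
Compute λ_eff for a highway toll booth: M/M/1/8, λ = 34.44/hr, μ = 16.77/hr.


ρ = 2.0537; P_K = (1−ρ)ρ^8/(1−ρ^9) = 0.513857
λ_eff = λ(1 − P_K) = 34.44·(1 − 0.513857) = 34.44·0.486143 = 16.7428 /hr

Final: 16.7428 /hr


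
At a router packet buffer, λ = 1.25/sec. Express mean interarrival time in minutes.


Mean interarrival time = 1/λ = 1/1.25 second = 0.80000 second
In minutes: 0.80000 × 0.0166667 = 0.01333 min

Final: 0.01333 min


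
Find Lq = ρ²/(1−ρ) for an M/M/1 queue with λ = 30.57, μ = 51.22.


ρ = 30.57/51.22 = 0.5968
Lq = ρ²/(1−ρ) = 0.3562/0.4032 = 0.8836

Final: 0.8836


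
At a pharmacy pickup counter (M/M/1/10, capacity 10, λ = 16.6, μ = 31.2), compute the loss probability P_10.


ρ = λ/μ = 16.6/31.2 = 0.5321
P_K = (1−ρ)ρ^K/(1−ρ^(K+1)) = (0.4679·0.001818)/(1 − 0.0009671)
= 0.0008506/0.999033 = 0.0008514

Final: 0.0008514


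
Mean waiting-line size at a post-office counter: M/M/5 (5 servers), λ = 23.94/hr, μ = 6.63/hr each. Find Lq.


a = λ/μ = 3.6109; ρ = a/5 = 0.7222
P₀ = 0.022486
Lq = P₀·a^c·ρ / (c!·(1−ρ)²) = 0.022486·613.83704·0.7222/(120·0.07719)
= 1.07616

Final: 1.07616


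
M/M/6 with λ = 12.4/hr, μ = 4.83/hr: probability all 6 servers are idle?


a = λ/μ = 12.4/4.83 = 2.5673; ρ = a/c = 0.4279
Σ_{k=0}^{5} a^k/k! (terms k=0..5) = 1.00000 + 2.56729 + 3.29548 + 2.82015 + 1.81004 + 0.92938 = 12.42233
Tail: a^6/(6!(1−ρ)) = 286.31713/(720·0.5721) = 0.69507
P₀ = 1/(12.42233 + 0.69507) = 1/13.11740 = 0.076235

Final: 0.076235


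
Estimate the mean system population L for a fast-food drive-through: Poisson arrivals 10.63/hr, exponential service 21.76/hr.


ρ = λ/μ = 10.63/21.76 = 0.4885
L = ρ/(1−ρ) = 0.4885/(1 − 0.4885) = 0.4885/0.5115 = 0.9551

Final: 0.9551


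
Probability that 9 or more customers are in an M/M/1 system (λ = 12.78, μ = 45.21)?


ρ = 12.78/45.21 = 0.2827
P(N ≥ n) = ρ^n = 0.2827^9 = 0.00001153

Final: 0.00001153


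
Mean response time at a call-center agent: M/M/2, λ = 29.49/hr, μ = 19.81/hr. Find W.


a = 1.4886; ρ = 0.7443; P₀ = 0.146578
Lq = P₀·a^c·ρ/(c!(1−ρ)²) = 1.84922
Wq = Lq/λ = 1.84922/29.49 = 0.06271 hr
W = Wq + 1/μ = 0.06271 + 0.05048 = 0.11319 hr

Final: 0.11319 hr


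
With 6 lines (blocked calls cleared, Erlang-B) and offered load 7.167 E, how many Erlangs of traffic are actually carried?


B(6,7.167) = 0.341645 (Erlang-B)
Carried load = a(1 − B) = 7.167·(1 − 0.341645) = 7.167·0.658355 = 4.7184 E

Final: 4.7184 Erlangs


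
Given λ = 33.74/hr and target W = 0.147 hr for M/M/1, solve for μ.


W = 1/(μ−λ) ⇒ μ − λ = 1/W = 1/0.147 = 6.8027
μ = λ + 1/W = 33.74 + 6.8027 = 40.5427 per hr

Final: 40.5427 /hr


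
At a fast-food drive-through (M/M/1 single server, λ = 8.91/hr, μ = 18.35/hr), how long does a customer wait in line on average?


ρ = 8.91/18.35 = 0.4856
Wq = ρ/(μ−λ) = 0.4856/(18.35 − 8.91) = 0.4856/9.44 = 0.05144 hr

Final: 0.05144 hr


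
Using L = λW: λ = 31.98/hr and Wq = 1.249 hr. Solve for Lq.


Lq = λWq = 31.98·1.249 = 39.9430

Final: 39.9430


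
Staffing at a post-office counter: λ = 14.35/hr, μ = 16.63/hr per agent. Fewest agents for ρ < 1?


Stability requires cμ > λ ⇔ c > λ/μ.
λ/μ = 14.35/16.63 = 0.8629
Minimum integer c = ⌊0.8629⌋ + 1 = 1
Check: 1·16.63 = 16.63 > 14.35, while 0·16.63 = 0.00 ≤ 14.35

Final: 1 servers


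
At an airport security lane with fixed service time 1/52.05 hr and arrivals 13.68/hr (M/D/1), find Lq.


ρ = 13.68/52.05 = 0.2628
M/D/1: Lq = ρ²/(2(1−ρ)) = 0.06908/(2·0.7372) = 0.04685

Final: 0.04685


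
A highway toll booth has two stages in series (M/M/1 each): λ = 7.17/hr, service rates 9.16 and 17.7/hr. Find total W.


Each node sees arrival rate λ = 7.17/hr (tandem ⇒ throughput preserved).
W₁ = 1/(μ₁−λ) = 1/(9.16−7.17) = 0.50251 hr
W₂ = 1/(μ₂−λ) = 1/(17.7−7.17) = 0.09497 hr
W_total = W₁ + W₂ = 0.50251 + 0.09497 = 0.59748 hr

Final: 0.59748 hr


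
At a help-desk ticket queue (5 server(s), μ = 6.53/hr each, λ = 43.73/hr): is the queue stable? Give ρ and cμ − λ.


Total capacity cμ = 5·6.53 = 32.65/hr
ρ = λ/(cμ) = 43.73/32.65 = 1.3394
Stable ⇔ ρ < 1: NO
Spare capacity = cμ − λ = 32.65 − 43.73 = -11.08/hr

Final: ρ = 1.3394; unstable; margin = -11.08/hr


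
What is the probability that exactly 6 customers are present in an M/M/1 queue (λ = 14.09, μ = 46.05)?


ρ = 14.09/46.05 = 0.3060
P_n = (1−ρ)·ρ^n = (1 − 0.3060)·0.3060^6 = 0.6940·0.0008205 = 0.0005695

Final: 0.0005695


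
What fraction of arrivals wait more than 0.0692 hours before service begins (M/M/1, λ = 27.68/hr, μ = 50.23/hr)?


ρ = 27.68/50.23 = 0.5511
P(Wq > t) = ρ·e^{−(μ−λ)t} = 0.5511·e^{−1.5605}
= 0.5511·0.210039 = 0.115745

Final: 0.115745


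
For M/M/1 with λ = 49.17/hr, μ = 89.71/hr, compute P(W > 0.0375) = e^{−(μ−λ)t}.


W ~ Exponential(μ−λ) for M/M/1.
μ − λ = 89.71 − 49.17 = 40.5400
P(W > t) = e^{−(μ−λ)t} = e^{−1.5202} = 0.218657

Final: 0.218657


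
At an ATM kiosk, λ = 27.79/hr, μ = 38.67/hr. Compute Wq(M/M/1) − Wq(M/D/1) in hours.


ρ = 27.79/38.67 = 0.7186
Wq(M/M/1) = ρ/(μ−λ) = 0.7186/10.88 = 0.06605 hr
Wq(M/D/1) = ρ/(2(μ−λ)) = 0.03303 hr
Savings = 0.06605 − 0.03303 = 0.03303 hr

Final: 0.03303 hr


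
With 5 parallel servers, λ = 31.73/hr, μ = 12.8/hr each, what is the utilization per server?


ρ = λ/(cμ) = 31.73/(5·12.8) = 31.73/64.00 = 0.4958

Final: 0.4958


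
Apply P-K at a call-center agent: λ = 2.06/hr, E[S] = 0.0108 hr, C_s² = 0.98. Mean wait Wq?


ρ = λ·E[S] = 2.06·0.0108 = 0.02225
E[S²] = E[S]²(1+C_s²) = 0.0108²·(1+0.98) = 0.0002309
Wq = λ·E[S²]/(2(1−ρ)) = 2.06·0.0002309/(2·0.9778) = 0.0002433 hr

Final: 0.0002433 hr


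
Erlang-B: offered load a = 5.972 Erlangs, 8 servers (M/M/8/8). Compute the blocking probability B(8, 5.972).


B(c,a) = (a^c/c!) / Σ_{k=0}^{c} a^k/k!
a^8/8! = 40.127109
Σ terms (k=0..8): 1.00000 + 5.97200 + 17.83239 + 35.49835 + 52.99903 + 63.30205 + 63.00664 + 53.75366 + 40.12711 = 333.491228
B = 40.127109/333.491228 = 0.120324

Final: 0.120324


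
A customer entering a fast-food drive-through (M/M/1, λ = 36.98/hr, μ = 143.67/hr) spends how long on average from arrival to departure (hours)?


W = 1/(μ−λ) = 1/(143.67 − 36.98) = 1/106.69 = 0.009373 hr

Final: 0.009373 hr


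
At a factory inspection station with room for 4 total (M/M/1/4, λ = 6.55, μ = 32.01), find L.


ρ = 6.55/32.01 = 0.2046
L = ρ[1 − (K+1)ρ^K + Kρ^(K+1)] / [(1−ρ)(1−ρ^(K+1))]
Numerator: 0.2046·(1 − 5·0.001753 + 4·0.0003587) = 0.203123
Denominator: (0.7954)·(0.999641) = 0.795091
L = 0.203123/0.795091 = 0.2555

Final: 0.2555


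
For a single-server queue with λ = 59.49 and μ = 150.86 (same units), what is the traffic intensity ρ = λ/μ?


ρ = λ/μ = 59.49/150.86 = 0.3943

Final: 0.3943


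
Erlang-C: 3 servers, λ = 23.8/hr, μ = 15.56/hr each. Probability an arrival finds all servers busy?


a = λ/μ = 1.5296; ρ = a/3 = 0.5099
P₀ = 0.203411 (from M/M/c formula)
C(c,a) = [a^c/(c!(1−ρ))]·P₀ = [3.57851/(6·0.4901)]·0.203411
= 1.21682·0.203411 = 0.247514

Final: 0.247514


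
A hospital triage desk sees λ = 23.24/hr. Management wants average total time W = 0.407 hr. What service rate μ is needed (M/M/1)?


W = 1/(μ−λ) ⇒ μ − λ = 1/W = 1/0.407 = 2.4570
μ = λ + 1/W = 23.24 + 2.4570 = 25.6970 per hr

Final: 25.6970 /hr


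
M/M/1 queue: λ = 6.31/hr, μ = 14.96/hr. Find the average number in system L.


ρ = λ/μ = 6.31/14.96 = 0.4218
L = ρ/(1−ρ) = 0.4218/(1 − 0.4218) = 0.4218/0.5782 = 0.7295

Final: 0.7295


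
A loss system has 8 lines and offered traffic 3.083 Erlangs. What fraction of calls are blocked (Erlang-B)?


B(c,a) = (a^c/c!) / Σ_{k=0}^{c} a^k/k!
a^8/8! = 0.202427
Σ terms (k=0..8): 1.00000 + 3.08300 + 4.75244 + 4.88393 + 3.76429 + 2.32106 + 1.19264 + 0.52527 + 0.20243 = 21.725058
B = 0.202427/21.725058 = 0.009318

Final: 0.009318


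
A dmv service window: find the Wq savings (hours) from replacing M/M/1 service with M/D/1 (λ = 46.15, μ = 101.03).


ρ = 46.15/101.03 = 0.4568
Wq(M/M/1) = ρ/(μ−λ) = 0.4568/54.88 = 0.008324 hr
Wq(M/D/1) = ρ/(2(μ−λ)) = 0.004162 hr
Savings = 0.008324 − 0.004162 = 0.004162 hr

Final: 0.004162 hr


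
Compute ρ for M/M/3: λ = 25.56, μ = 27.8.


ρ = λ/(cμ) = 25.56/(3·27.8) = 25.56/83.40 = 0.3065

Final: 0.3065


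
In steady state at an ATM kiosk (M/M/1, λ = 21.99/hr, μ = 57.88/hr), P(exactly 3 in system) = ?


ρ = 21.99/57.88 = 0.3799
P_n = (1−ρ)·ρ^n = (1 − 0.3799)·0.3799^3 = 0.6201·0.054839 = 0.034004

Final: 0.034004


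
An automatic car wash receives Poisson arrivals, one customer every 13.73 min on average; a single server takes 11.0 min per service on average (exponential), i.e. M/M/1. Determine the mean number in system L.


λ = 60/13.73 = 4.3700 /hr
μ = 60/11.0 = 5.4545 /hr
ρ = λ/μ = 4.3700/5.4545 = 0.8012
L = ρ/(1−ρ) = 0.8012/0.1988 = 4.0293

Final: 4.0293


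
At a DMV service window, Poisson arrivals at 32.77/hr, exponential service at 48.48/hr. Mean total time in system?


W = 1/(μ−λ) = 1/(48.48 − 32.77) = 1/15.71 = 0.06365 hr

Final: 0.06365 hr


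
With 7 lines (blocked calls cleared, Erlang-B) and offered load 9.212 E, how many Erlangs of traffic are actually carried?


B(7,9.212) = 0.372133 (Erlang-B)
Carried load = a(1 − B) = 9.212·(1 − 0.372133) = 9.212·0.627867 = 5.7839 E

Final: 5.7839 Erlangs


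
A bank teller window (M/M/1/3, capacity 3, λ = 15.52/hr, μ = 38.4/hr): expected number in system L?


ρ = 15.52/38.4 = 0.4042
L = ρ[1 − (K+1)ρ^K + Kρ^(K+1)] / [(1−ρ)(1−ρ^(K+1))]
Numerator: 0.4042·(1 − 4·0.066021 + 3·0.026683) = 0.329787
Denominator: (0.5958)·(0.973317) = 0.579934
L = 0.329787/0.579934 = 0.5687

Final: 0.5687


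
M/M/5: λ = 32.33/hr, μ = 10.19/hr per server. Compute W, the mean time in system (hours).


a = 3.1727; ρ = 0.6345; P₀ = 0.038342
Lq = P₀·a^c·ρ/(c!(1−ρ)²) = 0.48802
Wq = Lq/λ = 0.48802/32.33 = 0.01510 hr
W = Wq + 1/μ = 0.01510 + 0.09814 = 0.11323 hr

Final: 0.11323 hr


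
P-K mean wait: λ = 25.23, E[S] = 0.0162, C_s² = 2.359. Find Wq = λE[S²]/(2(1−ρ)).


ρ = λ·E[S] = 25.23·0.0162 = 0.4087
E[S²] = E[S]²(1+C_s²) = 0.0162²·(1+2.359) = 0.0008815
Wq = λ·E[S²]/(2(1−ρ)) = 25.23·0.0008815/(2·0.5913) = 0.01881 hr

Final: 0.01881 hr


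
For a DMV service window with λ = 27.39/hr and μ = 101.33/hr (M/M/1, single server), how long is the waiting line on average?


ρ = 27.39/101.33 = 0.2703
Lq = ρ²/(1−ρ) = 0.07306/0.7297 = 0.1001

Final: 0.1001


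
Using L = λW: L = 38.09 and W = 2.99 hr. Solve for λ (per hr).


λ = L/W = 38.09/2.99 = 12.7391 /hr

Final: 12.7391 /hr


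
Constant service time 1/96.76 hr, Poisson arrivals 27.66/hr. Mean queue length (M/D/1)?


ρ = 27.66/96.76 = 0.2859
M/D/1: Lq = ρ²/(2(1−ρ)) = 0.08172/(2·0.7141) = 0.05721

Final: 0.05721


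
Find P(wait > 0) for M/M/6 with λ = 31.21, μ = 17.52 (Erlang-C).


a = λ/μ = 1.7814; ρ = a/6 = 0.2969
P₀ = 0.168281 (from M/M/c formula)
C(c,a) = [a^c/(c!(1−ρ))]·P₀ = [31.95641/(720·0.7031)]·0.168281
= 0.06313·0.168281 = 0.010623

Final: 0.010623


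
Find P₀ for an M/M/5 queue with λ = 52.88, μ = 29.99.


a = λ/μ = 52.88/29.99 = 1.7633; ρ = a/c = 0.3527
Σ_{k=0}^{4} a^k/k! (terms k=0..4) = 1.00000 + 1.76325 + 1.55453 + 0.91368 + 0.40276 = 5.63423
Tail: a^5/(5!(1−ρ)) = 17.04413/(120·0.6473) = 0.21941
P₀ = 1/(5.63423 + 0.21941) = 1/5.85364 = 0.170834

Final: 0.170834


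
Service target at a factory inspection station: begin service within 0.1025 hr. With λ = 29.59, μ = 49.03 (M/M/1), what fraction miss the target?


ρ = 29.59/49.03 = 0.6035
P(Wq > t) = ρ·e^{−(μ−λ)t} = 0.6035·e^{−1.9926}
= 0.6035·0.136340 = 0.082283

Final: 0.082283


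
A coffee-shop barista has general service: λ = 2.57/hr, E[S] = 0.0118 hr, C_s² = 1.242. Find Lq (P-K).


ρ = λ·E[S] = 2.57·0.0118 = 0.03033
Lq = ρ²(1+C_s²)/(2(1−ρ)) = 0.0009197·(1+1.242)/(2·0.9697)
= 0.0009197·2.2420/1.9393 = 0.001063

Final: 0.001063


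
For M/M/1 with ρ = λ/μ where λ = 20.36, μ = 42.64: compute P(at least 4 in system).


ρ = 20.36/42.64 = 0.4775
P(N ≥ n) = ρ^n = 0.4775^4 = 0.051981

Final: 0.051981


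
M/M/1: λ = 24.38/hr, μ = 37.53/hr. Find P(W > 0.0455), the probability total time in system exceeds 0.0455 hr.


W ~ Exponential(μ−λ) for M/M/1.
μ − λ = 37.53 − 24.38 = 13.1500
P(W > t) = e^{−(μ−λ)t} = e^{−0.5983} = 0.549732

Final: 0.549732


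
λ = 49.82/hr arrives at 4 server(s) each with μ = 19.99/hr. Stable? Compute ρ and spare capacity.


Total capacity cμ = 4·19.99 = 79.96/hr
ρ = λ/(cμ) = 49.82/79.96 = 0.6231
Stable ⇔ ρ < 1: YES
Spare capacity = cμ − λ = 79.96 − 49.82 = 30.14/hr

Final: ρ = 0.6231; stable; margin = 30.14/hr


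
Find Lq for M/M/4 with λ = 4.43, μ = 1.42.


a = λ/μ = 3.1197; ρ = a/4 = 0.7799
P₀ = 0.031269
Lq = P₀·a^c·ρ / (c!·(1−ρ)²) = 0.031269·94.72433·0.7799/(24·0.04843)
= 1.98742

Final: 1.98742


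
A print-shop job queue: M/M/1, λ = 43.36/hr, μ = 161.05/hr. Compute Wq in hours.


ρ = 43.36/161.05 = 0.2692
Wq = ρ/(μ−λ) = 0.2692/(161.05 − 43.36) = 0.2692/117.69 = 0.002288 hr

Final: 0.002288 hr


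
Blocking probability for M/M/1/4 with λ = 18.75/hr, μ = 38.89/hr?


ρ = λ/μ = 18.75/38.89 = 0.4821
P_K = (1−ρ)ρ^K/(1−ρ^(K+1)) = (0.5179·0.054032)/(1 − 0.026051)
= 0.027982/0.973949 = 0.028730

Final: 0.028730


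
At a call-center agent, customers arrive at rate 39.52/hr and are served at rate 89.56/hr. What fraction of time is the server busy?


ρ = λ/μ = 39.52/89.56 = 0.4413

Final: 0.4413


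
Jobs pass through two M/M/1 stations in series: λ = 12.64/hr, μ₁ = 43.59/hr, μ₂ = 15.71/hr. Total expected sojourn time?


Each node sees arrival rate λ = 12.64/hr (tandem ⇒ throughput preserved).
W₁ = 1/(μ₁−λ) = 1/(43.59−12.64) = 0.03231 hr
W₂ = 1/(μ₂−λ) = 1/(15.71−12.64) = 0.32573 hr
W_total = W₁ + W₂ = 0.03231 + 0.32573 = 0.35804 hr

Final: 0.35804 hr


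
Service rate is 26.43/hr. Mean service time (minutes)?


Mean service time = 1/μ = 1/26.43 hour = 0.03784 hour
In minutes: 0.03784 × 60 = 2.2701 min

Final: 2.2701 min


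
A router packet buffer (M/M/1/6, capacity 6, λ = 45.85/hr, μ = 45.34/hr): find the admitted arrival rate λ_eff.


ρ = 1.0112; P_K = (1−ρ)ρ^6/(1−ρ^7) = 0.147695
λ_eff = λ(1 − P_K) = 45.85·(1 − 0.147695) = 45.85·0.852305 = 39.0782 /hr

Final: 39.0782 /hr


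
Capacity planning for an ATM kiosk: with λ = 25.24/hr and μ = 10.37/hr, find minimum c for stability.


Stability requires cμ > λ ⇔ c > λ/μ.
λ/μ = 25.24/10.37 = 2.4339
Minimum integer c = ⌊2.4339⌋ + 1 = 3
Check: 3·10.37 = 31.11 > 25.24, while 2·10.37 = 20.74 ≤ 25.24

Final: 3 servers


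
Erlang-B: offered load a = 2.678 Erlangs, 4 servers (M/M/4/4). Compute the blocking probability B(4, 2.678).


B(c,a) = (a^c/c!) / Σ_{k=0}^{c} a^k/k!
a^4/4! = 2.143044
Σ terms (k=0..4): 1.00000 + 2.67800 + 3.58584 + 3.20096 + 2.14304 = 12.607847
B = 2.143044/12.607847 = 0.169977

Final: 0.169977


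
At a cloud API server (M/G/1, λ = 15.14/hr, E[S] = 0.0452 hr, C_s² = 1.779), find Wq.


ρ = λ·E[S] = 15.14·0.0452 = 0.6843
E[S²] = E[S]²(1+C_s²) = 0.0452²·(1+1.779) = 0.005678
Wq = λ·E[S²]/(2(1−ρ)) = 15.14·0.005678/(2·0.3157) = 0.13615 hr

Final: 0.13615 hr
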